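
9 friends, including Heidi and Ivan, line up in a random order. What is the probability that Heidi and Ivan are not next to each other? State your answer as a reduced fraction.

7/9

There are 9! = 362880 arrangements.
Arrangements with Heidi and Ivan adjacent: 2·8! = 80640.
So not adjacent: 362880 − 80640 = 282240, probability 282240/362880 = 7/9.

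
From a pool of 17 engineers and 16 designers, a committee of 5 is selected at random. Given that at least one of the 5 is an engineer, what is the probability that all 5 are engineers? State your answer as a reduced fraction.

Work in counts. Selections with at least one engineer: C(33,5) − C(16,5) = 237336 − 4368 = 232968.
Of those, selections where all 5 are engineers: C(17,5) = 6188.
Conditional probability = 6188/232968 = 91/3426.

91/3426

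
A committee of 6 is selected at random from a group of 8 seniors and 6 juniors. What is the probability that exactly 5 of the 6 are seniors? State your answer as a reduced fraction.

16/143

The sample space is all 6-subsets of the 14: C(14,6) = 3003.
Selections with exactly 5 seniors: choose 5 of the 8 seniors and 1 of the 6 juniors, C(8,5)·C(6,1) = 56·6 = 336.
Probability = 336/3003 = 16/143.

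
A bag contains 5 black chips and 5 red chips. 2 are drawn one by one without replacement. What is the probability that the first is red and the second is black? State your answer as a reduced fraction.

5/18

Multiply the conditional probabilities at each draw: 5/10 · 5/9 = 25/90 = 5/18.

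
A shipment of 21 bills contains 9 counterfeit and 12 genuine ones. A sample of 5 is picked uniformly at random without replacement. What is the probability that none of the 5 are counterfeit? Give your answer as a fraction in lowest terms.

88/2261

There are C(21,5) = 20349 possible selections.
Selections with no counterfeit (all genuine): C(12,5) = 792.
Probability = 792/20349 = 88/2261.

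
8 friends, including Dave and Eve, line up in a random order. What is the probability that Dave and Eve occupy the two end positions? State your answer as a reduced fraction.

There are 8! = 40320 arrangements.
Place Dave and Eve at the ends in 2 ways, arrange the remaining 6 in 6! = 720 ways: 2·720 = 1440.
Probability = 1440/40320 = 1/28.

1/28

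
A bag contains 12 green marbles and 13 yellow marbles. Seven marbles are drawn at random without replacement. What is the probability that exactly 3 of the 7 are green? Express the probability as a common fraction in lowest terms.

The sample space is all 7-subsets of the 25: C(25,7) = 480700.
Selections with exactly 3 green: choose 3 of the 12 green and 4 of the 13 yellow, C(12,3)·C(13,4) = 220·715 = 157300.
Probability = 157300/480700 = 143/437.

143/437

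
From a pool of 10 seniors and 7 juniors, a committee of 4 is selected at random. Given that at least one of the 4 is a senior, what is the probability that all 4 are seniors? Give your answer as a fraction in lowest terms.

6/67

Work in counts. Selections with at least one senior: C(17,4) − C(7,4) = 2380 − 35 = 2345.
Of those, selections where all 4 are seniors: C(10,4) = 210.
Conditional probability = 210/2345 = 6/67.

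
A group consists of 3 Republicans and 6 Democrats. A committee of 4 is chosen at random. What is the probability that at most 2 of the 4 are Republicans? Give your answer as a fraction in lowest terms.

Total selections: C(9,4) = 126.
The complement is exactly 3 Republicans: C(3,3)·C(6,1) = 6.
Probability = 1 − 6/126 = 120/126 = 20/21.

20/21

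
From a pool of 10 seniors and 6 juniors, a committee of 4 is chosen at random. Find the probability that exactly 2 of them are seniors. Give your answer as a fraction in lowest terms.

Total number of selections: C(16,4) = 1820.
Selections with exactly 2 seniors: choose 2 of the 10 seniors and 2 of the 6 juniors, C(10,2)·C(6,2) = 45·15 = 675.
Probability = 675/1820 = 135/364.

135/364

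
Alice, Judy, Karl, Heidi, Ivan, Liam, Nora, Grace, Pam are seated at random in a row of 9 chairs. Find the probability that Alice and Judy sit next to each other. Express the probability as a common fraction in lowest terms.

There are 9! = 362880 arrangements.
Treat Alice and Judy as a block: 8! arrangements of the blocks × 2 orders within the block = 2·40320 = 80640.
Probability = 80640/362880 = 2/9.

2/9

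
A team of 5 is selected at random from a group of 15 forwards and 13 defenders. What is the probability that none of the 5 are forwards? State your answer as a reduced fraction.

There are C(28,5) = 98280 possible selections.
Selections with no forwards (all defenders): C(13,5) = 1287.
Probability = 1287/98280 = 11/840.

11/840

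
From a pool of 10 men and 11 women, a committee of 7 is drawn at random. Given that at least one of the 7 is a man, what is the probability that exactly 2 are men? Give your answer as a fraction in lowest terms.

693/3865

Work in counts. Selections with at least one man: C(21,7) − C(11,7) = 116280 − 330 = 115950.
Of those, selections where exactly 2 are men: C(10,2)·C(11,5) = 45·462 = 20790.
Conditional probability = 20790/115950 = 693/3865.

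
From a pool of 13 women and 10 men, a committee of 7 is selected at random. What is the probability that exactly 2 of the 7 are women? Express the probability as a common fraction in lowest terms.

6552/81719

Total number of selections: C(23,7) = 245157.
Selections with exactly 2 women: choose 2 of the 13 women and 5 of the 10 men, C(13,2)·C(10,5) = 78·252 = 19656.
Probability = 19656/245157 = 6552/81719.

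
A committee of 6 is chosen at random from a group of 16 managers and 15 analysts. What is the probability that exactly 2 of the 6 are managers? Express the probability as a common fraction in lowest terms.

200/899

The sample space is all 6-subsets of the 31: C(31,6) = 736281.
Selections with exactly 2 managers: choose 2 of the 16 managers and 4 of the 15 analysts, C(16,2)·C(15,4) = 120·1365 = 163800.
Probability = 163800/736281 = 200/899.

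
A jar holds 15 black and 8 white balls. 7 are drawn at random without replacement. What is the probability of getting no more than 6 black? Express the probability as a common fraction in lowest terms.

7234/7429

There are C(23,7) = 245157 ways to choose the 7.
The complement is exactly 7 black: C(15,7)·C(8,0) = 6435.
Probability = 1 − 6435/245157 = 238722/245157 = 7234/7429.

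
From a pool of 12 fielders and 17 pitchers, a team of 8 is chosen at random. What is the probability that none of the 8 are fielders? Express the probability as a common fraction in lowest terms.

There are C(29,8) = 4292145 possible selections.
Selections with no fielders (all pitchers): C(17,8) = 24310.
Probability = 24310/4292145 = 34/6003.

34/6003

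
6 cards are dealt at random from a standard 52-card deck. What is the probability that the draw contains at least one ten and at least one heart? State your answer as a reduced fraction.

There are C(52,6) = 20358520 possible draws.
By inclusion-exclusion on the complements, draws missing all tens or all hearts: C(48,6) + C(39,6) − C(36,6) = 12271512 + 3262623 − 1947792 = 13586343.
So draws with at least one of each: 20358520 − 13586343 = 6772177, probability 6772177/20358520.

6772177/20358520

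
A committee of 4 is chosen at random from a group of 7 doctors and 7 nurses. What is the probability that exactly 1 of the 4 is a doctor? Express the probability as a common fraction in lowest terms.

The sample space is all 4-subsets of the 14: C(14,4) = 1001.
Selections with exactly 1 doctor: choose 1 of the 7 doctors and 3 of the 7 nurses, C(7,1)·C(7,3) = 7·35 = 245.
Probability = 245/1001 = 35/143.

35/143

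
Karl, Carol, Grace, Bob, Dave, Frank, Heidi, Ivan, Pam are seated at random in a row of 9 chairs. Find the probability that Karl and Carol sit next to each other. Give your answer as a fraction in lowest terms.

2/9

There are 9! = 362880 arrangements.
Treat Karl and Carol as a block: 8! arrangements of the blocks × 2 orders within the block = 2·40320 = 80640.
Probability = 80640/362880 = 2/9.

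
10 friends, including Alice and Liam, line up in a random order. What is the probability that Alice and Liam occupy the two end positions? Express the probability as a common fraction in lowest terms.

1/45

There are 10! = 3628800 arrangements.
Place Alice and Liam at the ends in 2 ways, arrange the remaining 8 in 8! = 40320 ways: 2·40320 = 80640.
Probability = 80640/3628800 = 1/45.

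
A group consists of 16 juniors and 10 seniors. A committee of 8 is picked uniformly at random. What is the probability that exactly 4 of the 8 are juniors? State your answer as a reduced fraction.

There are C(26,8) = 1562275 ways to choose 8 from 26.
Selections with exactly 4 juniors: choose 4 of the 16 juniors and 4 of the 10 seniors, C(16,4)·C(10,4) = 1820·210 = 382200.
Probability = 382200/1562275 = 1176/4807.

1176/4807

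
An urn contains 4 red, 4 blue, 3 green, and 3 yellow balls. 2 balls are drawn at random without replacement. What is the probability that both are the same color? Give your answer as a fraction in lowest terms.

18/91

There are C(14,2) = 91 ways to draw 2 balls.
All same color: C(4,2) + C(4,2) + C(3,2) + C(3,2) = 6 + 6 + 3 + 3 = 18.
Probability = 18/91.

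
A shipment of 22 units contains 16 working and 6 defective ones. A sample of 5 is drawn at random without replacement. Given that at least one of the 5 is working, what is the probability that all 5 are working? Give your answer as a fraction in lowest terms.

182/1097

Work in counts. Selections with at least one working: C(22,5) − C(6,5) = 26334 − 6 = 26328.
Of those, selections where all 5 are working: C(16,5) = 4368.
Conditional probability = 4368/26328 = 182/1097.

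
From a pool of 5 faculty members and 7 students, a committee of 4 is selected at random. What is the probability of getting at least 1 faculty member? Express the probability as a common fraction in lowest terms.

92/99

There are C(12,4) = 495 ways to choose the 4.
The complement is all 4 are students: C(7,4) = 35.
Probability = 1 − 35/495 = 460/495 = 92/99.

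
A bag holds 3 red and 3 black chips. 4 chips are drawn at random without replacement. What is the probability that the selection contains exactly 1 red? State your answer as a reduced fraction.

1/5

Total number of selections: C(6,4) = 15.
Selections with exactly 1 red: choose 1 of the 3 red and 3 of the 3 black, C(3,1)·C(3,3) = 3·1 = 3.
Probability = 3/15 = 1/5.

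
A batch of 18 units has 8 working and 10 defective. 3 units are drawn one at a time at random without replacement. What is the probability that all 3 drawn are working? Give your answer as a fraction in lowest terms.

Multiply the conditional probabilities at each draw: 8/18 · 7/17 · 6/16 = 336/4896 = 7/102.

7/102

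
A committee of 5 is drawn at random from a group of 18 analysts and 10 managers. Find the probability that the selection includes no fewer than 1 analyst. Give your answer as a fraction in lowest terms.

Total selections: C(28,5) = 98280.
The complement is all 5 are managers: C(10,5) = 252.
Probability = 1 − 252/98280 = 98028/98280 = 389/390.

389/390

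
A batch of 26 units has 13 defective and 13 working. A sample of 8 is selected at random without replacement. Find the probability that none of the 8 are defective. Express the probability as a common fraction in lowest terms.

There are C(26,8) = 1562275 possible selections.
Selections with no defective (all working): C(13,8) = 1287.
Probability = 1287/1562275 = 9/10925.

9/10925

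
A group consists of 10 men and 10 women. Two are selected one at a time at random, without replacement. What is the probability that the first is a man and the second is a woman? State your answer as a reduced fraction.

Multiply the conditional probabilities at each draw: 10/20 · 10/19 = 100/380 = 5/19.

5/19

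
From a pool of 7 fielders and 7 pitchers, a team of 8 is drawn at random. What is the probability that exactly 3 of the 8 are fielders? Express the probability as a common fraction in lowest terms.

35/143

The sample space is all 8-subsets of the 14: C(14,8) = 3003.
Selections with exactly 3 fielders: choose 3 of the 7 fielders and 5 of the 7 pitchers, C(7,3)·C(7,5) = 35·21 = 735.
Probability = 735/3003 = 35/143.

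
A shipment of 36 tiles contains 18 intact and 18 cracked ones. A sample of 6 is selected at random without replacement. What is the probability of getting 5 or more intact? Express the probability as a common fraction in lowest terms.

There are C(36,6) = 1947792 ways to choose the 6.
Favorable selections (5 or more intact): C(18,5)·C(18,1) + C(18,6)·C(18,0) = 154224 + 18564 = 172788.
Probability = 172788/1947792 = 11/124.

11/124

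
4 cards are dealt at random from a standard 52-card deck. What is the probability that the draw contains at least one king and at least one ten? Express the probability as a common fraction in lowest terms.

1332/20825

There are C(52,4) = 270725 possible draws.
By inclusion-exclusion on the complements, draws missing all kings or all tens: C(48,4) + C(48,4) − C(44,4) = 194580 + 194580 − 135751 = 253409.
So draws with at least one of each: 270725 − 253409 = 17316, probability 17316/270725 = 1332/20825.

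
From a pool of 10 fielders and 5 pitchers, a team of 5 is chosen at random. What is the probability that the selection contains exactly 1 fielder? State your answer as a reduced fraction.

There are C(15,5) = 3003 ways to choose 5 from 15.
Selections with exactly 1 fielder: choose 1 of the 10 fielders and 4 of the 5 pitchers, C(10,1)·C(5,4) = 10·5 = 50.
Probability = 50/3003.

50/3003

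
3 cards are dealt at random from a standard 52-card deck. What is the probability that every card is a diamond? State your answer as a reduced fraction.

11/850

There are C(52,3) = 22100 possible 3-card hands.
Hands that are all diamonds: C(13,3) = 286.
Probability = 286/22100 = 11/850.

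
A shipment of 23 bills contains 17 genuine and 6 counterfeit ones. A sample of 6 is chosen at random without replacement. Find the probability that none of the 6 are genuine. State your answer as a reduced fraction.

1/100947

There are C(23,6) = 100947 possible selections.
Selections with no genuine (all counterfeit): C(6,6) = 1.
Probability = 1/100947.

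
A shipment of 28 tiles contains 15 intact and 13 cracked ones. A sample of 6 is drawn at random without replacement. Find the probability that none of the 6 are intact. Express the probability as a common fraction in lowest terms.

11/2415

There are C(28,6) = 376740 possible selections.
Selections with no intact (all cracked): C(13,6) = 1716.
Probability = 1716/376740 = 11/2415.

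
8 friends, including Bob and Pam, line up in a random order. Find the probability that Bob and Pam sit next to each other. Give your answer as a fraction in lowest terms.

There are 8! = 40320 arrangements.
Treat Bob and Pam as a block: 7! arrangements of the blocks × 2 orders within the block = 2·5040 = 10080.
Probability = 10080/40320 = 1/4.

1/4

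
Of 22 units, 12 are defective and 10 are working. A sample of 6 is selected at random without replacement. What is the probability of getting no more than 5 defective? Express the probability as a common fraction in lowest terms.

319/323

There are C(22,6) = 74613 ways to choose the 6.
Favorable selections (no more than 5 defective): C(12,0)·C(10,6) + C(12,1)·C(10,5) + C(12,2)·C(10,4) + C(12,3)·C(10,3) + C(12,4)·C(10,2) + C(12,5)·C(10,1) = 210 + 3024 + 13860 + 26400 + 22275 + 7920 = 73689.
Probability = 73689/74613 = 319/323.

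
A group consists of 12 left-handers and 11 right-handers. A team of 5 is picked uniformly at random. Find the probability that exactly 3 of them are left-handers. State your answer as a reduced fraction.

There are C(23,5) = 33649 ways to choose 5 from 23.
Selections with exactly 3 left-handers: choose 3 of the 12 left-handers and 2 of the 11 right-handers, C(12,3)·C(11,2) = 220·55 = 12100.
Probability = 12100/33649 = 1100/3059.

1100/3059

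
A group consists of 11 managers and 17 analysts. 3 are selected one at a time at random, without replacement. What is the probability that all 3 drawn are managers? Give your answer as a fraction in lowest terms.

Multiply the conditional probabilities at each draw: 11/28 · 10/27 · 9/26 = 990/19656 = 55/1092.

55/1092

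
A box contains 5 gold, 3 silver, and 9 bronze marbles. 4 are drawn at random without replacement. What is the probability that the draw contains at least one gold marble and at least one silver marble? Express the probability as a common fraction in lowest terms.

There are C(17,4) = 2380 possible draws.
By inclusion-exclusion on the complements, draws missing all gold or all silver: C(12,4) + C(14,4) − C(9,4) = 495 + 1001 − 126 = 1370.
So draws with at least one of each: 2380 − 1370 = 1010, probability 1010/2380 = 101/238.

101/238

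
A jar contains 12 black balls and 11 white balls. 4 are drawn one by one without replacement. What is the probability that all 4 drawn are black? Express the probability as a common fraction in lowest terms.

Multiply the conditional probabilities at each draw: 12/23 · 11/22 · 10/21 · 9/20 = 11880/212520 = 9/161.

9/161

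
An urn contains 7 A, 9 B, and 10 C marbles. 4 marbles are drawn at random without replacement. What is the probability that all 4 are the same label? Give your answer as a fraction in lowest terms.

371/14950

There are C(26,4) = 14950 ways to draw 4 marbles.
All same label: C(7,4) + C(9,4) + C(10,4) = 35 + 126 + 210 = 371.
Probability = 371/14950.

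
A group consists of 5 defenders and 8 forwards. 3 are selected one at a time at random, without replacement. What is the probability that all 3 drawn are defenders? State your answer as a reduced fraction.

5/143

Multiply the conditional probabilities at each draw: 5/13 · 4/12 · 3/11 = 60/1716 = 5/143.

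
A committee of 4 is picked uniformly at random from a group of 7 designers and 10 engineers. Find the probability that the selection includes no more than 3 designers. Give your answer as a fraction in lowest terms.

67/68

There are C(17,4) = 2380 ways to choose the 4.
Favorable selections (no more than 3 designers): C(7,0)·C(10,4) + C(7,1)·C(10,3) + C(7,2)·C(10,2) + C(7,3)·C(10,1) = 210 + 840 + 945 + 350 = 2345.
Probability = 2345/2380 = 67/68.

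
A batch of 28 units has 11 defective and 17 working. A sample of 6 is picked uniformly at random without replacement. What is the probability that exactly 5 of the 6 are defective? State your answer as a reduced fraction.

187/8970

The sample space is all 6-subsets of the 28: C(28,6) = 376740.
Selections with exactly 5 defective: choose 5 of the 11 defective and 1 of the 17 working, C(11,5)·C(17,1) = 462·17 = 7854.
Probability = 7854/376740 = 187/8970.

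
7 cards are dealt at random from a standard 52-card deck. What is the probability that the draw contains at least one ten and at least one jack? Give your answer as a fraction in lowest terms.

There are C(52,7) = 133784560 possible draws.
By inclusion-exclusion on the complements, draws missing all tens or all jacks: C(48,7) + C(48,7) − C(44,7) = 73629072 + 73629072 − 38320568 = 108937576.
So draws with at least one of each: 133784560 − 108937576 = 24846984, probability 24846984/133784560 = 3105873/16723070.

3105873/16723070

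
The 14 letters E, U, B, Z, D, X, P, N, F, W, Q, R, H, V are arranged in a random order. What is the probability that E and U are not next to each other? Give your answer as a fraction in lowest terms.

6/7

There are 14! = 87178291200 arrangements.
Arrangements with E and U adjacent: 2·13! = 12454041600.
So not adjacent: 87178291200 − 12454041600 = 74724249600, probability 74724249600/87178291200 = 6/7.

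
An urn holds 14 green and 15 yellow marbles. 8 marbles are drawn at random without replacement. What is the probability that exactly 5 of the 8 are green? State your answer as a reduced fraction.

The sample space is all 8-subsets of the 29: C(29,8) = 4292145.
Selections with exactly 5 green: choose 5 of the 14 green and 3 of the 15 yellow, C(14,5)·C(15,3) = 2002·455 = 910910.
Probability = 910910/4292145 = 1274/6003.

1274/6003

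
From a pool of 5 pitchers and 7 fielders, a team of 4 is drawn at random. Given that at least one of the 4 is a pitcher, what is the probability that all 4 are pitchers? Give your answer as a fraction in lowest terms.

1/92

Work in counts. Selections with at least one pitcher: C(12,4) − C(7,4) = 495 − 35 = 460.
Of those, selections where all 4 are pitchers: C(5,4) = 5.
Conditional probability = 5/460 = 1/92.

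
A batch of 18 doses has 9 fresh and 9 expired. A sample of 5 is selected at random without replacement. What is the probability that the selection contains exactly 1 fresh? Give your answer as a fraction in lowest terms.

9/68

Total number of selections: C(18,5) = 8568.
Selections with exactly 1 fresh: choose 1 of the 9 fresh and 4 of the 9 expired, C(9,1)·C(9,4) = 9·126 = 1134.
Probability = 1134/8568 = 9/68.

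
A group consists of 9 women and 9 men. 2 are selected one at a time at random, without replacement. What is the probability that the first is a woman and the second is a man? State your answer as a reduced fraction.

Multiply the conditional probabilities at each draw: 9/18 · 9/17 = 81/306 = 9/34.

9/34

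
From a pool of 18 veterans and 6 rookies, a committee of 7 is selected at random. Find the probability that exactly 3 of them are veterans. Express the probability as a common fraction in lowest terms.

There are C(24,7) = 346104 ways to choose 7 from 24.
Selections with exactly 3 veterans: choose 3 of the 18 veterans and 4 of the 6 rookies, C(18,3)·C(6,4) = 816·15 = 12240.
Probability = 12240/346104 = 170/4807.

170/4807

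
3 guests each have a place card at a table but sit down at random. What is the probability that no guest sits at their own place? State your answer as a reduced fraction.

1/3

There are 3! = 6 seatings.
By inclusion-exclusion, seatings with no fixed points: C(3,0)·3! − C(3,1)·2! + C(3,2)·1! − C(3,3)·0! = 2.
Probability = 2/6 = 1/3.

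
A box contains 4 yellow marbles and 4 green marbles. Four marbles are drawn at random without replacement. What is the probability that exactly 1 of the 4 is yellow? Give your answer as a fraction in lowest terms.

8/35

The sample space is all 4-subsets of the 8: C(8,4) = 70.
Selections with exactly 1 yellow: choose 1 of the 4 yellow and 3 of the 4 green, C(4,1)·C(4,3) = 4·4 = 16.
Probability = 16/70 = 8/35.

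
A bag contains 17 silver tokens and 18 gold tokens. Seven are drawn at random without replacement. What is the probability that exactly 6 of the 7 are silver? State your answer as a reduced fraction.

The sample space is all 7-subsets of the 35: C(35,7) = 6724520.
Selections with exactly 6 silver: choose 6 of the 17 silver and 1 of the 18 gold, C(17,6)·C(18,1) = 12376·18 = 222768.
Probability = 222768/6724520 = 1638/49445.

1638/49445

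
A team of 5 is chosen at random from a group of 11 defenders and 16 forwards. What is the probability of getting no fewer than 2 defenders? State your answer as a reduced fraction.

There are C(27,5) = 80730 ways to choose the 5.
Count the complement (fewer than 2 defenders): C(11,0)·C(16,5) + C(11,1)·C(16,4) = 4368 + 20020 = 24388.
Probability = 1 − 24388/80730 = 56342/80730 = 2167/3105.

2167/3105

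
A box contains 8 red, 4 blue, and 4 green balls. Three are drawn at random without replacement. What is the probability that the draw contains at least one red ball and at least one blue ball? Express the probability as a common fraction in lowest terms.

18/35

There are C(16,3) = 560 possible draws.
By inclusion-exclusion on the complements, draws missing all red or all blue: C(8,3) + C(12,3) − C(4,3) = 56 + 220 − 4 = 272.
So draws with at least one of each: 560 − 272 = 288, probability 288/560 = 18/35.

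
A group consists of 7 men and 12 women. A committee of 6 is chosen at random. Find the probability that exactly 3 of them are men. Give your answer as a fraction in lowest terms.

Total number of selections: C(19,6) = 27132.
Selections with exactly 3 men: choose 3 of the 7 men and 3 of the 12 women, C(7,3)·C(12,3) = 35·220 = 7700.
Probability = 7700/27132 = 275/969.

275/969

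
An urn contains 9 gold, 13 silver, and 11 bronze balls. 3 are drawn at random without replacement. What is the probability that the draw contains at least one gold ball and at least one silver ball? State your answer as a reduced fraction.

There are C(33,3) = 5456 possible draws.
By inclusion-exclusion on the complements, draws missing all gold or all silver: C(24,3) + C(20,3) − C(11,3) = 2024 + 1140 − 165 = 2999.
So draws with at least one of each: 5456 − 2999 = 2457, probability 2457/5456.

2457/5456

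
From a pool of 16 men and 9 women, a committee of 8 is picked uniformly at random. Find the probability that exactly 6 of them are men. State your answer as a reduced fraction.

The sample space is all 8-subsets of the 25: C(25,8) = 1081575.
Selections with exactly 6 men: choose 6 of the 16 men and 2 of the 9 women, C(16,6)·C(9,2) = 8008·36 = 288288.
Probability = 288288/1081575 = 2912/10925.

2912/10925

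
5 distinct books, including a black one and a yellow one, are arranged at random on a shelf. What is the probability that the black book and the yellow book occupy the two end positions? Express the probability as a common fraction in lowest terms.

There are 5! = 120 arrangements.
Place the black book and the yellow book at the ends in 2 ways, arrange the remaining 3 in 3! = 6 ways: 2·6 = 12.
Probability = 12/120 = 1/10.

1/10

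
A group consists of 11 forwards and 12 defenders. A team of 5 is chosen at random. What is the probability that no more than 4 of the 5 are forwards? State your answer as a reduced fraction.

431/437

There are C(23,5) = 33649 ways to choose the 5.
The complement is exactly 5 forwards: C(11,5)·C(12,0) = 462.
Probability = 1 − 462/33649 = 33187/33649 = 431/437.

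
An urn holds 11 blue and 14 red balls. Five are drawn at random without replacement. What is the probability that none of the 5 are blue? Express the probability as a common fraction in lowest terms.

There are C(25,5) = 53130 possible selections.
Selections with no blue (all red): C(14,5) = 2002.
Probability = 2002/53130 = 13/345.

13/345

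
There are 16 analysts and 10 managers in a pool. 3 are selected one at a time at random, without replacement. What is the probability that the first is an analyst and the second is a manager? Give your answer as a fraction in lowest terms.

Multiply the conditional probabilities at each draw: 16/26 · 10/25 = 160/650 = 16/65.

16/65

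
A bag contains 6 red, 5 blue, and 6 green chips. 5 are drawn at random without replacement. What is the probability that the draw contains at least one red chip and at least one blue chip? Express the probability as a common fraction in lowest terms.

There are C(17,5) = 6188 possible draws.
By inclusion-exclusion on the complements, draws missing all red or all blue: C(11,5) + C(12,5) − C(6,5) = 462 + 792 − 6 = 1248.
So draws with at least one of each: 6188 − 1248 = 4940, probability 4940/6188 = 95/119.

95/119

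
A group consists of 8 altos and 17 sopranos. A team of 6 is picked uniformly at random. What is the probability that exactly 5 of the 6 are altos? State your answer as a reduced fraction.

34/6325

There are C(25,6) = 177100 ways to choose 6 from 25.
Selections with exactly 5 altos: choose 5 of the 8 altos and 1 of the 17 sopranos, C(8,5)·C(17,1) = 56·17 = 952.
Probability = 952/177100 = 34/6325.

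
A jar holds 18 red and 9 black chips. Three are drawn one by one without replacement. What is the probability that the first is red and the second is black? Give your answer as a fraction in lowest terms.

Multiply the conditional probabilities at each draw: 18/27 · 9/26 = 162/702 = 3/13.

3/13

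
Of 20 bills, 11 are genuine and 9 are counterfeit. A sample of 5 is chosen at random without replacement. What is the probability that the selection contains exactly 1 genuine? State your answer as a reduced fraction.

The sample space is all 5-subsets of the 20: C(20,5) = 15504.
Selections with exactly 1 genuine: choose 1 of the 11 genuine and 4 of the 9 counterfeit, C(11,1)·C(9,4) = 11·126 = 1386.
Probability = 1386/15504 = 231/2584.

231/2584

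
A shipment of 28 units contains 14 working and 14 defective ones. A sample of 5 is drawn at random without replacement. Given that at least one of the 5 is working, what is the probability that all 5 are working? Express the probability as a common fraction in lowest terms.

Work in counts. Selections with at least one working: C(28,5) − C(14,5) = 98280 − 2002 = 96278.
Of those, selections where all 5 are working: C(14,5) = 2002.
Conditional probability = 2002/96278 = 11/529.

11/529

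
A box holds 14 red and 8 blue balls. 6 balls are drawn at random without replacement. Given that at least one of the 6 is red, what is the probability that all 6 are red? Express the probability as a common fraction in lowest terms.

Work in counts. Selections with at least one red: C(22,6) − C(8,6) = 74613 − 28 = 74585.
Of those, selections where all 6 are red: C(14,6) = 3003.
Conditional probability = 3003/74585 = 429/10655.

429/10655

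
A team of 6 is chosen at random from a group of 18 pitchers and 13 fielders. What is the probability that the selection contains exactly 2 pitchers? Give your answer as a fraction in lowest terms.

935/6293

Total number of selections: C(31,6) = 736281.
Selections with exactly 2 pitchers: choose 2 of the 18 pitchers and 4 of the 13 fielders, C(18,2)·C(13,4) = 153·715 = 109395.
Probability = 109395/736281 = 935/6293.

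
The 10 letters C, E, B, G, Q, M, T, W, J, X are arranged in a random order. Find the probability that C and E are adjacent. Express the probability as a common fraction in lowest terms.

There are 10! = 3628800 arrangements.
Treat C and E as a block: 9! arrangements of the blocks × 2 orders within the block = 2·362880 = 725760.
Probability = 725760/3628800 = 1/5.

1/5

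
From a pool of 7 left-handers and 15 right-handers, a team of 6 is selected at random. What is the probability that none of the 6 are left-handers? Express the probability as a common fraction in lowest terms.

65/969

There are C(22,6) = 74613 possible selections.
Selections with no left-handers (all right-handers): C(15,6) = 5005.
Probability = 5005/74613 = 65/969.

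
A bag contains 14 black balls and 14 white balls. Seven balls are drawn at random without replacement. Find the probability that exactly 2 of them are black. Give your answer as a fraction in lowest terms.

637/4140

The sample space is all 7-subsets of the 28: C(28,7) = 1184040.
Selections with exactly 2 black: choose 2 of the 14 black and 5 of the 14 white, C(14,2)·C(14,5) = 91·2002 = 182182.
Probability = 182182/1184040 = 637/4140.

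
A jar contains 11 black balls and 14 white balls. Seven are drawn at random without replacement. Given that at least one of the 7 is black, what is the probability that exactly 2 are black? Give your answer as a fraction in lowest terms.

5005/21694

Work in counts. Selections with at least one black: C(25,7) − C(14,7) = 480700 − 3432 = 477268.
Of those, selections where exactly 2 are black: C(11,2)·C(14,5) = 55·2002 = 110110.
Conditional probability = 110110/477268 = 5005/21694.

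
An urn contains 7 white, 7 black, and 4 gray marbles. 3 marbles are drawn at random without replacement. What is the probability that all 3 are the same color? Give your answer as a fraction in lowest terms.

There are C(18,3) = 816 ways to draw 3 marbles.
All same color: C(7,3) + C(7,3) + C(4,3) = 35 + 35 + 4 = 74.
Probability = 74/816 = 37/408.

37/408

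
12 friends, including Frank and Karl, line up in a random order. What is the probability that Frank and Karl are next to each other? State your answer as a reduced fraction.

There are 12! = 479001600 arrangements.
Treat Frank and Karl as a block: 11! arrangements of the blocks × 2 orders within the block = 2·39916800 = 79833600.
Probability = 79833600/479001600 = 1/6.

1/6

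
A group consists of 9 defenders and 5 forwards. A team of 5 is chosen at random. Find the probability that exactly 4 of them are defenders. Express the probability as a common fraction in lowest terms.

Total number of selections: C(14,5) = 2002.
Selections with exactly 4 defenders: choose 4 of the 9 defenders and 1 of the 5 forwards, C(9,4)·C(5,1) = 126·5 = 630.
Probability = 630/2002 = 45/143.

45/143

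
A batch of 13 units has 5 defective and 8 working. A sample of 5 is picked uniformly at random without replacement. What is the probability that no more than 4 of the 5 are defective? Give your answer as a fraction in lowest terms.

1286/1287

Total selections: C(13,5) = 1287.
The complement is exactly 5 defective: C(5,5)·C(8,0) = 1.
Probability = 1 − 1/1287 = 1286/1287.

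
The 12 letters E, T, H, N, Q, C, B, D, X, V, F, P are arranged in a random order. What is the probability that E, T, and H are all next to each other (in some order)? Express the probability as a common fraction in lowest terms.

1/22

There are 12! = 479001600 arrangements.
Treat the three as one block: 10! placements × 3! orders within the block = 3628800·6 = 21772800.
Probability = 21772800/479001600 = 1/22.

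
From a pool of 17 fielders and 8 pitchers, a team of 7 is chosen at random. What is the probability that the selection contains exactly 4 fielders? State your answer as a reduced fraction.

6664/24035

There are C(25,7) = 480700 ways to choose 7 from 25.
Selections with exactly 4 fielders: choose 4 of the 17 fielders and 3 of the 8 pitchers, C(17,4)·C(8,3) = 2380·56 = 133280.
Probability = 133280/480700 = 6664/24035.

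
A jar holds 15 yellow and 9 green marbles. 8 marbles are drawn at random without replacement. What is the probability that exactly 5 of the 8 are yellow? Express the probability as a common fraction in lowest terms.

Total number of selections: C(24,8) = 735471.
Selections with exactly 5 yellow: choose 5 of the 15 yellow and 3 of the 9 green, C(15,5)·C(9,3) = 3003·84 = 252252.
Probability = 252252/735471 = 2548/7429.

2548/7429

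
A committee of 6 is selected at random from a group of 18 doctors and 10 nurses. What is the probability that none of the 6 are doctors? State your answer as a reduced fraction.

1/1794

There are C(28,6) = 376740 possible selections.
Selections with no doctors (all nurses): C(10,6) = 210.
Probability = 210/376740 = 1/1794.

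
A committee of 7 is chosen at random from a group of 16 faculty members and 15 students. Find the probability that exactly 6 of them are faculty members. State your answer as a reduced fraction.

616/13485

The sample space is all 7-subsets of the 31: C(31,7) = 2629575.
Selections with exactly 6 faculty members: choose 6 of the 16 faculty members and 1 of the 15 students, C(16,6)·C(15,1) = 8008·15 = 120120.
Probability = 120120/2629575 = 616/13485.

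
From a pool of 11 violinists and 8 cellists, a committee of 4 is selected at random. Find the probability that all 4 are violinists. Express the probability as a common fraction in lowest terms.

55/646

There are C(19,4) = 3876 possible selections.
Selections with all violinists: C(11,4) = 330.
Probability = 330/3876 = 55/646.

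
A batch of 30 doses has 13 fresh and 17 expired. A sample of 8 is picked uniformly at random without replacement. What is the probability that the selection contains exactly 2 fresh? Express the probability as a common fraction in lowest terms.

24752/150075

Total number of selections: C(30,8) = 5852925.
Selections with exactly 2 fresh: choose 2 of the 13 fresh and 6 of the 17 expired, C(13,2)·C(17,6) = 78·12376 = 965328.
Probability = 965328/5852925 = 24752/150075.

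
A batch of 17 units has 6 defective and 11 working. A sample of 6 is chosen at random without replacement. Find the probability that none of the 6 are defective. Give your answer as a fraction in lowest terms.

33/884

There are C(17,6) = 12376 possible selections.
Selections with no defective (all working): C(11,6) = 462.
Probability = 462/12376 = 33/884.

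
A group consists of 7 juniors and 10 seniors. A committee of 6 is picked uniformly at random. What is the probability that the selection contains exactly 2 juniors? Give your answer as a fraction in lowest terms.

315/884

The sample space is all 6-subsets of the 17: C(17,6) = 12376.
Selections with exactly 2 juniors: choose 2 of the 7 juniors and 4 of the 10 seniors, C(7,2)·C(10,4) = 21·210 = 4410.
Probability = 4410/12376 = 315/884.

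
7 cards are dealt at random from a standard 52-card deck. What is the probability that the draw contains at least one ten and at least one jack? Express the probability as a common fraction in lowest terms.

There are C(52,7) = 133784560 possible draws.
By inclusion-exclusion on the complements, draws missing all tens or all jacks: C(48,7) + C(48,7) − C(44,7) = 73629072 + 73629072 − 38320568 = 108937576.
So draws with at least one of each: 133784560 − 108937576 = 24846984, probability 24846984/133784560 = 3105873/16723070.

3105873/16723070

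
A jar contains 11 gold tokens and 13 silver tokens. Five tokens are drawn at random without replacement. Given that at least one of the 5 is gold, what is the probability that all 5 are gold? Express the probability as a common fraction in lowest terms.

14/1249

Work in counts. Selections with at least one gold: C(24,5) − C(13,5) = 42504 − 1287 = 41217.
Of those, selections where all 5 are gold: C(11,5) = 462.
Conditional probability = 462/41217 = 14/1249.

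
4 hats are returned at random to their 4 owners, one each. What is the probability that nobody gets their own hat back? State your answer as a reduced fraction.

3/8

There are 4! = 24 assignments.
By inclusion-exclusion, assignments with no fixed points: C(4,0)·4! − C(4,1)·3! + C(4,2)·2! − C(4,3)·1! + C(4,4)·0! = 9.
Probability = 9/24 = 3/8.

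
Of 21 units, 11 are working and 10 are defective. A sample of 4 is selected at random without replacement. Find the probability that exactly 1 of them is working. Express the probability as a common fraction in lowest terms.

88/399

There are C(21,4) = 5985 ways to choose 4 from 21.
Selections with exactly 1 working: choose 1 of the 11 working and 3 of the 10 defective, C(11,1)·C(10,3) = 11·120 = 1320.
Probability = 1320/5985 = 88/399.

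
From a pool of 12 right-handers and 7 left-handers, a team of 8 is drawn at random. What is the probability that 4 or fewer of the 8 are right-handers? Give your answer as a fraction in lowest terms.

Total selections: C(19,8) = 75582.
Favorable selections (4 or fewer right-handers): C(12,1)·C(7,7) + C(12,2)·C(7,6) + C(12,3)·C(7,5) + C(12,4)·C(7,4) = 12 + 462 + 4620 + 17325 = 22419.
Probability = 22419/75582 = 2491/8398.

2491/8398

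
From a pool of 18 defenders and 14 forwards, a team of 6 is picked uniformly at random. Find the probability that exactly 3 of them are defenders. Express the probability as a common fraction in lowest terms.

884/2697

The sample space is all 6-subsets of the 32: C(32,6) = 906192.
Selections with exactly 3 defenders: choose 3 of the 18 defenders and 3 of the 14 forwards, C(18,3)·C(14,3) = 816·364 = 297024.
Probability = 297024/906192 = 884/2697.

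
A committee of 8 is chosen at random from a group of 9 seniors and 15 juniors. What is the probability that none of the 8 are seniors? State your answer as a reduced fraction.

65/7429

There are C(24,8) = 735471 possible selections.
Selections with no seniors (all juniors): C(15,8) = 6435.
Probability = 6435/735471 = 65/7429.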